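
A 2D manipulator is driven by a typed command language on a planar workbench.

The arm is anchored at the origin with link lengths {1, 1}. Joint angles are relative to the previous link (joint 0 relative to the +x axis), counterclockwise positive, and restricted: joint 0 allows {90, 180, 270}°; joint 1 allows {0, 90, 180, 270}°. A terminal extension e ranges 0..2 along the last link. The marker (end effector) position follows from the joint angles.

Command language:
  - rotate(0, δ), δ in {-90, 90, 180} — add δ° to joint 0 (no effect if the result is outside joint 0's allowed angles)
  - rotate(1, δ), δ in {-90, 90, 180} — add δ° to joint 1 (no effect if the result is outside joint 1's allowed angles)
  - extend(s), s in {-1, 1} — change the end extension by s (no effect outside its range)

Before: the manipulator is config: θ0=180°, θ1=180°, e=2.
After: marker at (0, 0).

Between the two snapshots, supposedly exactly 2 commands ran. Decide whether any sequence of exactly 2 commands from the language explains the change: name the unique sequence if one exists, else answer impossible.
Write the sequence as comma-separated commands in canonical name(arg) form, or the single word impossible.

extend(-1), extend(-1)

begin: config: θ0=180°, θ1=180°, e=2
t=1 extend(-1) ⇒ config: θ0=180°, θ1=180°, e=1
t=2 extend(-1) ⇒ config: θ0=180°, θ1=180°, e=0
no other 2-command option fits: unique.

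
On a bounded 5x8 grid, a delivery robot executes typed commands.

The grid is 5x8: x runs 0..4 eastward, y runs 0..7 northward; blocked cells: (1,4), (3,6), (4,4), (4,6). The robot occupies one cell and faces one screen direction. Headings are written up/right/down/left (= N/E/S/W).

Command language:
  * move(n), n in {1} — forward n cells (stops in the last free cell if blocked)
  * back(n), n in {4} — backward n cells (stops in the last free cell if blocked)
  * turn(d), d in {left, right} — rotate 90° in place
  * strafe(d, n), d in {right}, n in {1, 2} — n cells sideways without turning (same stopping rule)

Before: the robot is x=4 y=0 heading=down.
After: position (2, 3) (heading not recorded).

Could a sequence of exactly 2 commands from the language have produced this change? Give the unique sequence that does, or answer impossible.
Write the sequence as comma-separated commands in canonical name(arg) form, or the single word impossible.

key: running strafe(right, 2) before back(4) would end elsewhere — order is forced
from: x=4 y=0 heading=down
t=1 back(4) ⇒ x=4 y=3 heading=down
t=2 strafe(right, 2) ⇒ x=2 y=3 heading=down
all 36 alternatives checked — unique.

back(4), strafe(right, 2)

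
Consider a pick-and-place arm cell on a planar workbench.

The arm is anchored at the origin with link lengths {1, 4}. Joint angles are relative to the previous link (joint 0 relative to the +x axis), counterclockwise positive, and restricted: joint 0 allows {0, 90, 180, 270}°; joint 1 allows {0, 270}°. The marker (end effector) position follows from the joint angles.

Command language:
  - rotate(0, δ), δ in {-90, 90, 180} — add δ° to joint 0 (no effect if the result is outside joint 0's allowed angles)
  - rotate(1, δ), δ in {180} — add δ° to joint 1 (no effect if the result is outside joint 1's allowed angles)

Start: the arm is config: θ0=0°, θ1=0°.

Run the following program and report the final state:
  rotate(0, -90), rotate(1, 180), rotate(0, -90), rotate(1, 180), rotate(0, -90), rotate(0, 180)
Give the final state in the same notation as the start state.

config: θ0=270°, θ1=0°

begin: config: θ0=0°, θ1=0°
1. rotate(0, -90) → config: θ0=270°, θ1=0°
2. rotate(1, 180) → config: θ0=270°, θ1=0°
3. rotate(0, -90) → config: θ0=180°, θ1=0°
4. rotate(1, 180) → config: θ0=180°, θ1=0°
5. rotate(0, -90) → config: θ0=90°, θ1=0°
6. rotate(0, 180) → config: θ0=270°, θ1=0°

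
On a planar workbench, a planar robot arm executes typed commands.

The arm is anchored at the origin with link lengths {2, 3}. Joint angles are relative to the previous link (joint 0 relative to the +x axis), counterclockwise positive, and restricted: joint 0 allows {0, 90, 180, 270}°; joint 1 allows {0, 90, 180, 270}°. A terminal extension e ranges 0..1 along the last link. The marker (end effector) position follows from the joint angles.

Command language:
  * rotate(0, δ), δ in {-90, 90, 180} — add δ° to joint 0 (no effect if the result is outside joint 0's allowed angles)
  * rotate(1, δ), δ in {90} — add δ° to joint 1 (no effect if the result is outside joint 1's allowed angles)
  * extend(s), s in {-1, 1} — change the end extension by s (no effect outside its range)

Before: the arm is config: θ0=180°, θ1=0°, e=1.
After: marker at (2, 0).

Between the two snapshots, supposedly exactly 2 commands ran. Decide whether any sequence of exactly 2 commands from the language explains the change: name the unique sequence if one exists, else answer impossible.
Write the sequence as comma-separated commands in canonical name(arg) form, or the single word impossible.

rotate(1, 90), rotate(1, 90)

initial: config: θ0=180°, θ1=0°, e=1
1. rotate(1, 90) → config: θ0=180°, θ1=90°, e=1
2. rotate(1, 90) → config: θ0=180°, θ1=180°, e=1
no rival 2-sequence matches.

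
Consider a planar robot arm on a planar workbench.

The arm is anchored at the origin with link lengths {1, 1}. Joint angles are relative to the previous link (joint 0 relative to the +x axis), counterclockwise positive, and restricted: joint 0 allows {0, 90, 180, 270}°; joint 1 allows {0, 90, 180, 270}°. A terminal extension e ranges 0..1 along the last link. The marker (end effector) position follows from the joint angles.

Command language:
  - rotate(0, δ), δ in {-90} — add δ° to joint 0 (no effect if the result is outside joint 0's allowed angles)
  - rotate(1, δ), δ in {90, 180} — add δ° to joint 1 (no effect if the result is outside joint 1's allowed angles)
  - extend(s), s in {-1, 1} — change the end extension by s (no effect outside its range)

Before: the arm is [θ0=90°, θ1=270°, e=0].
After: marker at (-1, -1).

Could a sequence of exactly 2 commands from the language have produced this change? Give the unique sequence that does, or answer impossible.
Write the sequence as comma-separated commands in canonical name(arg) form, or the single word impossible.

rotate(0, -90), rotate(0, -90)

t0: [θ0=90°, θ1=270°, e=0]
[1] after rotate(0, -90): [θ0=0°, θ1=270°, e=0]
[2] after rotate(0, -90): [θ0=270°, θ1=270°, e=0]
uniquely the one of 25 2-step routes that fits.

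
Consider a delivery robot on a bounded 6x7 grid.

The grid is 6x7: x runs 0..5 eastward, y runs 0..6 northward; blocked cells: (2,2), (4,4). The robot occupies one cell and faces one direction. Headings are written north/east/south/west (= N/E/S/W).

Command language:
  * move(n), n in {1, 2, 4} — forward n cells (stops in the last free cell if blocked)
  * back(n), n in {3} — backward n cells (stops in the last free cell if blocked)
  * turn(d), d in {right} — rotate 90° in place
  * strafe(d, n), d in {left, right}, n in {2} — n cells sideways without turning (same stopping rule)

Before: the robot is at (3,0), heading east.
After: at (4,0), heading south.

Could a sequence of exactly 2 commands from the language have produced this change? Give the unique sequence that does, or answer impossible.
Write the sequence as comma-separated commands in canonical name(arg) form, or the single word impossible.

move(1), turn(right)

key: order matters: swapping move(1) and turn(right) lands elsewhere
start: at (3,0), heading east
t=1 move(1) ⇒ at (4,0), heading east
t=2 turn(right) ⇒ at (4,0), heading south
no other 2-command option fits: unique.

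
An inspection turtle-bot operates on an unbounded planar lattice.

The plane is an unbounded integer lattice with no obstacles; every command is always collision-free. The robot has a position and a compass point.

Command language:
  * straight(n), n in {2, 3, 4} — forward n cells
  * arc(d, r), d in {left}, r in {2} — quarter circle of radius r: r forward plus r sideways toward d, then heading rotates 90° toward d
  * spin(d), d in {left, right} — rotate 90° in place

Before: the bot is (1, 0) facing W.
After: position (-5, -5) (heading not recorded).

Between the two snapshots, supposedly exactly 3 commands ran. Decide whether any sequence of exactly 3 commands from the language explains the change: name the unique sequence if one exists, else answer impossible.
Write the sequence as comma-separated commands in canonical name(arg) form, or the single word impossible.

key: order matters: swapping straight(4) and straight(3) lands elsewhere
initial: (1, 0) facing W
step 1 (straight(4)): (-3, 0) facing W
step 2 (arc(left, 2)): (-5, -2) facing S
step 3 (straight(3)): (-5, -5) facing S
no rival 3-sequence matches.

straight(4), arc(left, 2), straight(3)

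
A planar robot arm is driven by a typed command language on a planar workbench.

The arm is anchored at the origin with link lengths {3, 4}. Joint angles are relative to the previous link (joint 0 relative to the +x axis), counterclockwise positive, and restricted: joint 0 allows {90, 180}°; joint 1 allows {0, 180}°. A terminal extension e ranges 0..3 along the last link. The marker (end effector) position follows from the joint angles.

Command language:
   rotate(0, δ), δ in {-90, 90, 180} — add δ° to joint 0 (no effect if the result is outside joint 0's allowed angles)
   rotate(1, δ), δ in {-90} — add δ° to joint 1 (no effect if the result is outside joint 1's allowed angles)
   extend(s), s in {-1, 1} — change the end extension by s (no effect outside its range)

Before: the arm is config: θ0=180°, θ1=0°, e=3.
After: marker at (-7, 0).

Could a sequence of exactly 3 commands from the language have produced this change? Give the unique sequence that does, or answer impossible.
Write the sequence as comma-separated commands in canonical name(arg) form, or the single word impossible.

extend(-1), extend(-1), extend(-1)

begin: config: θ0=180°, θ1=0°, e=3
t=1 extend(-1) ⇒ config: θ0=180°, θ1=0°, e=2
t=2 extend(-1) ⇒ config: θ0=180°, θ1=0°, e=1
t=3 extend(-1) ⇒ config: θ0=180°, θ1=0°, e=0
uniquely the one of 216 3-step routes that fits.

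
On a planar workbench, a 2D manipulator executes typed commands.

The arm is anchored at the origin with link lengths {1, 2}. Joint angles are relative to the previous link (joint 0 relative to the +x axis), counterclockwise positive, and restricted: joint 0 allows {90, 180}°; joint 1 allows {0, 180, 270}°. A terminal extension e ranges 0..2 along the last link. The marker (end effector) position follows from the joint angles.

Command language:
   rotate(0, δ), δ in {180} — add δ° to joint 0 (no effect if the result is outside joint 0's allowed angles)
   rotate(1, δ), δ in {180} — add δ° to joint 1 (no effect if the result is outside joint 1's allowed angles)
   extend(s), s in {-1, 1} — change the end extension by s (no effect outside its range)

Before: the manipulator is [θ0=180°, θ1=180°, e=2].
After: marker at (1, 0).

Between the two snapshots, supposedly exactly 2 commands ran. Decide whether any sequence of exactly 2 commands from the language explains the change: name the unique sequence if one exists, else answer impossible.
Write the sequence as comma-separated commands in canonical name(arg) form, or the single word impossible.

extend(-1), extend(-1)

start: [θ0=180°, θ1=180°, e=2]
1. extend(-1) → [θ0=180°, θ1=180°, e=1]
2. extend(-1) → [θ0=180°, θ1=180°, e=0]
all 16 alternatives checked — unique.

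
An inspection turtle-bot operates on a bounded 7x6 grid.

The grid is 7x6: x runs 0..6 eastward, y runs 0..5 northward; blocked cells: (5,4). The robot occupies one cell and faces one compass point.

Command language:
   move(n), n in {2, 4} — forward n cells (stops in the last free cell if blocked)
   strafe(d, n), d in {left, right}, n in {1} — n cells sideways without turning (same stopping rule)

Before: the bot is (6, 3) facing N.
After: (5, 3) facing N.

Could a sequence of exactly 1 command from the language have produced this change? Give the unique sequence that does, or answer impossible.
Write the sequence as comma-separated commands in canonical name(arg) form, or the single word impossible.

strafe(left, 1)

key: still facing N — the one step turns nothing
start: (6, 3) facing N
1. strafe(left, 1) → (5, 3) facing N
uniquely the one of 4 1-step routes that fits.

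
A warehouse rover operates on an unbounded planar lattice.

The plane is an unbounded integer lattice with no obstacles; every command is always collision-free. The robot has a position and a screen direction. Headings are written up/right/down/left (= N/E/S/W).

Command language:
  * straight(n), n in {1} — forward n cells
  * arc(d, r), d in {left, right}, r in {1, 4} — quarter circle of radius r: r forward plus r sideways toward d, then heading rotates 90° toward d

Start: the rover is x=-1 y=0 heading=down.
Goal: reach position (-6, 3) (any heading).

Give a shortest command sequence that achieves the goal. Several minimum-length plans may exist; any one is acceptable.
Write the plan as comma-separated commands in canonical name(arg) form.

arc(right, 1), arc(right, 4)

start: x=-1 y=0 heading=down
step 1 (arc(right, 1)): x=-2 y=-1 heading=left
step 2 (arc(right, 4)): x=-6 y=3 heading=up
nothing shorter than 2 reaches the goal.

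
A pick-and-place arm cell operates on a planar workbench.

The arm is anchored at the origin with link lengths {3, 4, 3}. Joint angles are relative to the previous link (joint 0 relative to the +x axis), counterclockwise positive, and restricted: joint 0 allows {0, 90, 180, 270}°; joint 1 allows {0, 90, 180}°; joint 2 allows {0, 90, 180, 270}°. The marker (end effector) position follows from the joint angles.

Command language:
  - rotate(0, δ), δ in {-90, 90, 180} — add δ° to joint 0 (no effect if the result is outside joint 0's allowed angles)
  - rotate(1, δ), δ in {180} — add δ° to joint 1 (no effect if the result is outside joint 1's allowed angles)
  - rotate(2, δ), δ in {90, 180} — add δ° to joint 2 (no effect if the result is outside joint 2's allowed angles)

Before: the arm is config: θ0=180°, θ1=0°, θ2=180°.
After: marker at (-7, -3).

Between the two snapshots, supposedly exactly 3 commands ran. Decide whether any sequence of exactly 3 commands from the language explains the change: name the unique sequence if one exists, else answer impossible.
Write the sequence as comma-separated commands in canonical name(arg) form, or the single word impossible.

from: config: θ0=180°, θ1=0°, θ2=180°
[1] after rotate(2, 90): config: θ0=180°, θ1=0°, θ2=270°
[2] after rotate(2, 90): config: θ0=180°, θ1=0°, θ2=0°
[3] after rotate(2, 90): config: θ0=180°, θ1=0°, θ2=90°
all 216 alternatives checked — unique.

rotate(2, 90), rotate(2, 90), rotate(2, 90)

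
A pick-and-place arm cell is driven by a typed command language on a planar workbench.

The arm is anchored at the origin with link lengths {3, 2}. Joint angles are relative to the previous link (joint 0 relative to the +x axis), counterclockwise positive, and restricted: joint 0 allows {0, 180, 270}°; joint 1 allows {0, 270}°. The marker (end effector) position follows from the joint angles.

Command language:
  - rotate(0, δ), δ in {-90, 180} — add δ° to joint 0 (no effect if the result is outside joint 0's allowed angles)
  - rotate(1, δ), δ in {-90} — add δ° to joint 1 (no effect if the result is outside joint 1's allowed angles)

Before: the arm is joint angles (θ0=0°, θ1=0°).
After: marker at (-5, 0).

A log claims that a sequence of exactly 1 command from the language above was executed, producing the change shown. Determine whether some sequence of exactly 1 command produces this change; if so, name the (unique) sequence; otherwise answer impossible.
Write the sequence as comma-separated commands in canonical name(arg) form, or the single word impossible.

start: joint angles (θ0=0°, θ1=0°)
[1] after rotate(0, 180): joint angles (θ0=180°, θ1=0°)
uniquely the one of 3 1-step routes that fits.

rotate(0, 180)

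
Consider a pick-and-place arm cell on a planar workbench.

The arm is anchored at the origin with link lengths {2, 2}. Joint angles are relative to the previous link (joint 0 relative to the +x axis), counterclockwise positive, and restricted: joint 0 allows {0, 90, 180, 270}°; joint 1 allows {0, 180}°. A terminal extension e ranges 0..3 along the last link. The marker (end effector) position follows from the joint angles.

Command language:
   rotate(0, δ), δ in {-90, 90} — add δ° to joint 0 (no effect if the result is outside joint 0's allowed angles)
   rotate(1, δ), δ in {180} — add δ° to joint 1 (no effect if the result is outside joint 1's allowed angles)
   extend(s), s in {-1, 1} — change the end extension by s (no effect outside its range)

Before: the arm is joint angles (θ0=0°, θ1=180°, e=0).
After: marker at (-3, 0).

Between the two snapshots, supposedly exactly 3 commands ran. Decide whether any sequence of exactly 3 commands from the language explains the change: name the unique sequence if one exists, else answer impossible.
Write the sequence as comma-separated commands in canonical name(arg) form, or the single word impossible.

start: joint angles (θ0=0°, θ1=180°, e=0)
step 1 (extend(1)): joint angles (θ0=0°, θ1=180°, e=1)
step 2 (extend(1)): joint angles (θ0=0°, θ1=180°, e=2)
step 3 (extend(1)): joint angles (θ0=0°, θ1=180°, e=3)
uniquely the one of 125 3-step routes that fits.

extend(1), extend(1), extend(1)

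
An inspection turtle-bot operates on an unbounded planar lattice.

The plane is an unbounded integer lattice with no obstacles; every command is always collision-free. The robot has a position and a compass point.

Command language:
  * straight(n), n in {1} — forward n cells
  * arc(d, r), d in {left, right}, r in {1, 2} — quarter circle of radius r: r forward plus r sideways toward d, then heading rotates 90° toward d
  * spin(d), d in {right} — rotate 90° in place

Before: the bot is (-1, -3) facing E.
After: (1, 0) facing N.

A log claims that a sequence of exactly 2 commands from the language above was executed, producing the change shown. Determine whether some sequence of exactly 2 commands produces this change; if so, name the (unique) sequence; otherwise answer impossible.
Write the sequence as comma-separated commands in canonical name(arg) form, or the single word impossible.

key: cell and facing (now N) both changed — the 2 commands mix motion and turning
from: (-1, -3) facing E
[1] after arc(left, 2): (1, -1) facing N
[2] after straight(1): (1, 0) facing N
all 36 alternatives checked — unique.

arc(left, 2), straight(1)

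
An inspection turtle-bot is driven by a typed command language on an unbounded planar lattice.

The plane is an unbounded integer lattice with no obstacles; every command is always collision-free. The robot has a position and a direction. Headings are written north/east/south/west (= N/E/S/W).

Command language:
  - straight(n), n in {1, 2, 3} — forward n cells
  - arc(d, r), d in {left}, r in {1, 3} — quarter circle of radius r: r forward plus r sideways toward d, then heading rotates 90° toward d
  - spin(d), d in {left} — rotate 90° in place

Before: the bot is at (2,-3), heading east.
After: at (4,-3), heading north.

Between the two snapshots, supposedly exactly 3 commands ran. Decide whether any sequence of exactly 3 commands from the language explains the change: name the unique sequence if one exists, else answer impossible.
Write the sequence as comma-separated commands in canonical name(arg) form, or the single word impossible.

key: cell and facing (now N) both changed — the 3 commands mix motion and turning
begin: at (2,-3), heading east
[1] after straight(1): at (3,-3), heading east
[2] after straight(1): at (4,-3), heading east
[3] after spin(left): at (4,-3), heading north
no other 3-command option fits: unique.

straight(1), straight(1), spin(left)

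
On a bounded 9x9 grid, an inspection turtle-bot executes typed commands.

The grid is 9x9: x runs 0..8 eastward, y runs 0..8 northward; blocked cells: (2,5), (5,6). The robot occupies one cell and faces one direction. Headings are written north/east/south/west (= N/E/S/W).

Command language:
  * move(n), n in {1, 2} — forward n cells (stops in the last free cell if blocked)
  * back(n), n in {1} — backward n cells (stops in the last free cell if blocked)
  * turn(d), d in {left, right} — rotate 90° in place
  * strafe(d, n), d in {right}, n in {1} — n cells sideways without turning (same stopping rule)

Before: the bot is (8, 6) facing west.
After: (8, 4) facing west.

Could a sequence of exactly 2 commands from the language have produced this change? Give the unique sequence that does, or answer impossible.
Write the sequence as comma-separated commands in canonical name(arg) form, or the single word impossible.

impossible

all 36 sequences checked — none match.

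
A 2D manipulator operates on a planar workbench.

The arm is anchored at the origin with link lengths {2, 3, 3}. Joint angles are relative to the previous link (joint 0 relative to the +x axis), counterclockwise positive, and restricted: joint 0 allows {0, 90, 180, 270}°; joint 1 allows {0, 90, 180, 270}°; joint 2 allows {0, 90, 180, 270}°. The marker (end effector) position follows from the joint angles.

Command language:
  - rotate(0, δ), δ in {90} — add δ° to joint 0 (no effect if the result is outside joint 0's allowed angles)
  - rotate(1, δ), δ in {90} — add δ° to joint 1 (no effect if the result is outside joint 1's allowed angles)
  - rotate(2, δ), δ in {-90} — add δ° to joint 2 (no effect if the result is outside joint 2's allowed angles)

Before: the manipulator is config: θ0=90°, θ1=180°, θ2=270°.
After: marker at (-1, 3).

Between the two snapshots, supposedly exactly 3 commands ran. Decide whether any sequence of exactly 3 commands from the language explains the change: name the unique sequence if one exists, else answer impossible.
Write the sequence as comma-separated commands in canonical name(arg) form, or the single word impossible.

from: config: θ0=90°, θ1=180°, θ2=270°
1. rotate(0, 90) → config: θ0=180°, θ1=180°, θ2=270°
2. rotate(0, 90) → config: θ0=270°, θ1=180°, θ2=270°
3. rotate(0, 90) → config: θ0=0°, θ1=180°, θ2=270°
uniquely the one of 27 3-step routes that fits.

rotate(0, 90), rotate(0, 90), rotate(0, 90)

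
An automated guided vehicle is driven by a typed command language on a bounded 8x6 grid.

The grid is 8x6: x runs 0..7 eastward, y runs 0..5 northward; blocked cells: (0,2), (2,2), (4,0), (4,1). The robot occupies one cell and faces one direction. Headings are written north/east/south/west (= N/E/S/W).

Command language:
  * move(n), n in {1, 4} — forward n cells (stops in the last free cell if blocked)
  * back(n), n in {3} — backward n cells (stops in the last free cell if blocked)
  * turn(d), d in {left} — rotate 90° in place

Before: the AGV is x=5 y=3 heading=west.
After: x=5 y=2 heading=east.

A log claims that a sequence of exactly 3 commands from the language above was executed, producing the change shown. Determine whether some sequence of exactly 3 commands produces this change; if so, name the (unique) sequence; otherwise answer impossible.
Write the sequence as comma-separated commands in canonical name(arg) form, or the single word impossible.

key: position moved to (5,2) AND the heading swung to E — translation plus rotation needed
t0: x=5 y=3 heading=west
t=1 turn(left) ⇒ x=5 y=3 heading=south
t=2 move(1) ⇒ x=5 y=2 heading=south
t=3 turn(left) ⇒ x=5 y=2 heading=east
no rival 3-sequence matches.

turn(left), move(1), turn(left)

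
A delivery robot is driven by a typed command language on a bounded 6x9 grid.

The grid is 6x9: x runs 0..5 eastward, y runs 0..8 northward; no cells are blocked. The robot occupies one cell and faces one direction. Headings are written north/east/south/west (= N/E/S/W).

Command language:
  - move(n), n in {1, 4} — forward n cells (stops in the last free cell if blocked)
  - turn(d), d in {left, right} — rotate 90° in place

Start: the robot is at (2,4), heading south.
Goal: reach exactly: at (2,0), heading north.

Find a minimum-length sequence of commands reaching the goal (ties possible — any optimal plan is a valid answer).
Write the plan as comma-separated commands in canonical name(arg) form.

move(4), turn(left), turn(left)

begin: at (2,4), heading south
[1] after move(4): at (2,0), heading south
[2] after turn(left): at (2,0), heading east
[3] after turn(left): at (2,0), heading north
nothing shorter than 3 reaches the goal.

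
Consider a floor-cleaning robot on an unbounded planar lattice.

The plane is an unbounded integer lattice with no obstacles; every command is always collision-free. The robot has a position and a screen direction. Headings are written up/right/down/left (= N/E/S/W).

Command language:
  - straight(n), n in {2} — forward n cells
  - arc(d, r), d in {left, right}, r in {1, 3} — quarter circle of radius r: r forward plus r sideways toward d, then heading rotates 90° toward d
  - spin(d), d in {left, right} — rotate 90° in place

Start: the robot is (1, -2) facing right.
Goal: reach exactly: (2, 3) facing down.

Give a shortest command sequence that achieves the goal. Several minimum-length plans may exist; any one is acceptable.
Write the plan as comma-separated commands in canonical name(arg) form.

arc(left, 3), straight(2), arc(left, 1), arc(left, 1)

t0: (1, -2) facing right
t=1 arc(left, 3) ⇒ (4, 1) facing up
t=2 straight(2) ⇒ (4, 3) facing up
t=3 arc(left, 1) ⇒ (3, 4) facing left
t=4 arc(left, 1) ⇒ (2, 3) facing down
shorter routes all fall short; 4 is best.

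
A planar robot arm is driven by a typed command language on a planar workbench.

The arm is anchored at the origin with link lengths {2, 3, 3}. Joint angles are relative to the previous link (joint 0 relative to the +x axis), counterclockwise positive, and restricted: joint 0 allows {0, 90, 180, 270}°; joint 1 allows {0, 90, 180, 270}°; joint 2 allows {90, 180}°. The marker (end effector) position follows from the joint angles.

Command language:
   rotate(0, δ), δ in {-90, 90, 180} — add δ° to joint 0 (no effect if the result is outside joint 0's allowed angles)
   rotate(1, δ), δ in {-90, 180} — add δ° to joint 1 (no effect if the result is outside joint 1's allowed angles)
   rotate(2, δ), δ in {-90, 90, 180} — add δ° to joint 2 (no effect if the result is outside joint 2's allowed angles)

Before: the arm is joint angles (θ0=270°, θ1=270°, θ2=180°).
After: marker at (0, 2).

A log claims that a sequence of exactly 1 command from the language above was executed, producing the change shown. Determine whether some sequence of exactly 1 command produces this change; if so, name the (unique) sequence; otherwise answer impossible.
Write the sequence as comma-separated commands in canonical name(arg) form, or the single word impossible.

begin: joint angles (θ0=270°, θ1=270°, θ2=180°)
t=1 rotate(0, 180) ⇒ joint angles (θ0=90°, θ1=270°, θ2=180°)
no other 1-command option fits: unique.

rotate(0, 180)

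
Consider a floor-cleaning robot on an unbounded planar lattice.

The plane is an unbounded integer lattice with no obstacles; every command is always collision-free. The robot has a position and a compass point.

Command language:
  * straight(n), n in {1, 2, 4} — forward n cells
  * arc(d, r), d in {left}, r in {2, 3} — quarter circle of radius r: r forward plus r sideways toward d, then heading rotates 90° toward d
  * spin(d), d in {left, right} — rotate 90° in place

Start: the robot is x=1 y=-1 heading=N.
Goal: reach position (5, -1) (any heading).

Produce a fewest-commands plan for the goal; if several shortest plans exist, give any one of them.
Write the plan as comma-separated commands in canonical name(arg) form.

t0: x=1 y=-1 heading=N
[1] after spin(right): x=1 y=-1 heading=E
[2] after straight(4): x=5 y=-1 heading=E
shorter routes all fall short; 2 is best.

spin(right), straight(4)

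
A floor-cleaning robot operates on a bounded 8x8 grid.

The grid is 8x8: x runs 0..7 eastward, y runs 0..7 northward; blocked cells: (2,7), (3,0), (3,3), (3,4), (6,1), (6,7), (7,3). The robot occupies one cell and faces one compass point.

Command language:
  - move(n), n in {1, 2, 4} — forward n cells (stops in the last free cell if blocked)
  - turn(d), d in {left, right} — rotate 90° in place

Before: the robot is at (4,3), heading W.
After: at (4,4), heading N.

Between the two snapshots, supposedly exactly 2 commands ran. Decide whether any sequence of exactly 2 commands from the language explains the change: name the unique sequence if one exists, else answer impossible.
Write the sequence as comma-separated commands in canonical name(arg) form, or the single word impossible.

key: running move(1) before turn(right) would end elsewhere — order is forced
t0: at (4,3), heading W
1. turn(right) → at (4,3), heading N
2. move(1) → at (4,4), heading N
uniquely the one of 25 2-step routes that fits.

turn(right), move(1)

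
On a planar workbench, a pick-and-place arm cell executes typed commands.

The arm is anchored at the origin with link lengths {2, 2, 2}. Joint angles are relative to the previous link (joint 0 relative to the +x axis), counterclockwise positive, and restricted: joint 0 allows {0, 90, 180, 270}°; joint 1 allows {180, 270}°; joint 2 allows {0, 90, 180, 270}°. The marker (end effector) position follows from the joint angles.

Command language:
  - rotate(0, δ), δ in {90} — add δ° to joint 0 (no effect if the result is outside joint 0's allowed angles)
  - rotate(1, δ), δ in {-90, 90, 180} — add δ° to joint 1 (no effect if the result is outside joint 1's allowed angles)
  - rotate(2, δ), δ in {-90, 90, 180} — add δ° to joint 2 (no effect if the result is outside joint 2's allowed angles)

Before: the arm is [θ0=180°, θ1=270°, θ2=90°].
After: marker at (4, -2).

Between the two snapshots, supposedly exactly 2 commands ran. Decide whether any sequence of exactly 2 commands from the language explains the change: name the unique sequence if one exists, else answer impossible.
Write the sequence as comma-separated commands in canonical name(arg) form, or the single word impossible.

t0: [θ0=180°, θ1=270°, θ2=90°]
t=1 rotate(0, 90) ⇒ [θ0=270°, θ1=270°, θ2=90°]
t=2 rotate(0, 90) ⇒ [θ0=0°, θ1=270°, θ2=90°]
uniquely the one of 49 2-step routes that fits.

rotate(0, 90), rotate(0, 90)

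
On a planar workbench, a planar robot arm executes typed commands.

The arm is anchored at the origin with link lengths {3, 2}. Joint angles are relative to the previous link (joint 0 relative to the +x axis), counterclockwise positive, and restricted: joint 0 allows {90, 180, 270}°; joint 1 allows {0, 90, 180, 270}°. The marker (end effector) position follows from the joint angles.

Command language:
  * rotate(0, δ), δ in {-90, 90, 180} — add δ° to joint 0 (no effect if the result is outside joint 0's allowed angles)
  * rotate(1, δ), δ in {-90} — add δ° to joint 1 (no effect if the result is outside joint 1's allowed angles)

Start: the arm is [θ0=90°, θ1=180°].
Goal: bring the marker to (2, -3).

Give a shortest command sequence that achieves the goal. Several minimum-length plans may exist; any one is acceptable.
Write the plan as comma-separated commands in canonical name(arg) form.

rotate(1, -90), rotate(0, 180)

from: [θ0=90°, θ1=180°]
t=1 rotate(1, -90) ⇒ [θ0=90°, θ1=90°]
t=2 rotate(0, 180) ⇒ [θ0=270°, θ1=90°]
minimal: 2 command(s), checked below 2.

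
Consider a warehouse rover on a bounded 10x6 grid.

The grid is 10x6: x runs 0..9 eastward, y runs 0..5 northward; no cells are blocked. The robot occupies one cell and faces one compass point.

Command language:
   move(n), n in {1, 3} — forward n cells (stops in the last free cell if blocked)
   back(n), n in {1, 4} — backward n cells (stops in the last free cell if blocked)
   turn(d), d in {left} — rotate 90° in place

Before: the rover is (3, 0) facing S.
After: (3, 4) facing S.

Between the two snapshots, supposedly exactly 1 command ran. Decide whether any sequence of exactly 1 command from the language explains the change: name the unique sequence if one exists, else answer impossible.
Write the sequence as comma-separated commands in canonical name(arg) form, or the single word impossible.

back(4)

key: heading stays S — the single command does not turn
start: (3, 0) facing S
step 1 (back(4)): (3, 4) facing S
no other 1-command option fits: unique.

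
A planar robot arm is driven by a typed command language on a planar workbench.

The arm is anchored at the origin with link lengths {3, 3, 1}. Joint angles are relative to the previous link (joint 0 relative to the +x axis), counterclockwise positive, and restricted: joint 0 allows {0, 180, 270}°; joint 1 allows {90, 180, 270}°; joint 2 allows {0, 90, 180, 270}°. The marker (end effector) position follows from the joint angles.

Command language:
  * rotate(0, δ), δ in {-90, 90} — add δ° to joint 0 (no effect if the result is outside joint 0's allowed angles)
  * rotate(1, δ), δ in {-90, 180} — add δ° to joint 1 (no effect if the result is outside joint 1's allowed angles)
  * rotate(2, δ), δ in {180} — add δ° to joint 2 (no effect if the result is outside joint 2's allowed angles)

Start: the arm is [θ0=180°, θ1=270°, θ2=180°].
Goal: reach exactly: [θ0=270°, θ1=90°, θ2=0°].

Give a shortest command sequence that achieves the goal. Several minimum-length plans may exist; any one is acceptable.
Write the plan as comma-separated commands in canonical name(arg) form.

from: [θ0=180°, θ1=270°, θ2=180°]
1. rotate(0, 90) → [θ0=270°, θ1=270°, θ2=180°]
2. rotate(2, 180) → [θ0=270°, θ1=270°, θ2=0°]
3. rotate(1, 180) → [θ0=270°, θ1=90°, θ2=0°]
nothing shorter than 3 reaches the goal.

rotate(0, 90), rotate(2, 180), rotate(1, 180)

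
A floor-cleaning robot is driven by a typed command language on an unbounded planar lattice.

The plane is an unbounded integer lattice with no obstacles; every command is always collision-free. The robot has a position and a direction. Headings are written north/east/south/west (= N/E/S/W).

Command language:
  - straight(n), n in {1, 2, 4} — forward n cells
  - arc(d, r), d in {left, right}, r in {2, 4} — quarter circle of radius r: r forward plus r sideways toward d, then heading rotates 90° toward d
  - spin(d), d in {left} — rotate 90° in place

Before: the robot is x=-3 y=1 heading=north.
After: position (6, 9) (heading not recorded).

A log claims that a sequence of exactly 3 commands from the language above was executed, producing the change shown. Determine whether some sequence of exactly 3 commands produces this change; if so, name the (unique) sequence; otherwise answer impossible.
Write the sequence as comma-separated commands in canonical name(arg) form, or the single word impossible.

arc(right, 4), straight(1), arc(left, 4)

key: order matters: swapping arc(right, 4) and arc(left, 4) lands elsewhere
start: x=-3 y=1 heading=north
1. arc(right, 4) → x=1 y=5 heading=east
2. straight(1) → x=2 y=5 heading=east
3. arc(left, 4) → x=6 y=9 heading=north
uniquely the one of 512 3-step routes that fits.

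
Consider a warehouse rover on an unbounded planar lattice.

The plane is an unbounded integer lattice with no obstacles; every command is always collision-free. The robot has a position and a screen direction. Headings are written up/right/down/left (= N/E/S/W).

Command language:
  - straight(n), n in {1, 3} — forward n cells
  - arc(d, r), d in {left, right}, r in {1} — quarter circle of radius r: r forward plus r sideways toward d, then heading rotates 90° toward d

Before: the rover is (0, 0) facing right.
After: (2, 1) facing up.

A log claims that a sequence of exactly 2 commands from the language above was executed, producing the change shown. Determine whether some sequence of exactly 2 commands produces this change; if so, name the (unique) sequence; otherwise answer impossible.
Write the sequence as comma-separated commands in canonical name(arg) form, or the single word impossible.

straight(1), arc(left, 1)

key: order matters: swapping straight(1) and arc(left, 1) lands elsewhere
initial: (0, 0) facing right
step 1 (straight(1)): (1, 0) facing right
step 2 (arc(left, 1)): (2, 1) facing up
no other 2-command option fits: unique.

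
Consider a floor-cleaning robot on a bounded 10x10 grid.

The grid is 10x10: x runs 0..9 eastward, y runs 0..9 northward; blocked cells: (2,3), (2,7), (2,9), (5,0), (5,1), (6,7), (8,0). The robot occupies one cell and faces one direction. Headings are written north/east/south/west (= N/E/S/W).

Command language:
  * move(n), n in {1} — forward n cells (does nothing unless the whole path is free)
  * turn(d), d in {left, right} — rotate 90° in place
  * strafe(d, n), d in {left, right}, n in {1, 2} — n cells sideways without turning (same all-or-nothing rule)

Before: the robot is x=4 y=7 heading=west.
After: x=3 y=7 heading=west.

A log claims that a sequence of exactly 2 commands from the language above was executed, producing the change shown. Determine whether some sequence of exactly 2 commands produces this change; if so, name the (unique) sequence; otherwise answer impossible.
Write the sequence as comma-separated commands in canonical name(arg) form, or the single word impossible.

key: heading stays W — no command in the sequence turns
initial: x=4 y=7 heading=west
t=1 move(1) ⇒ x=3 y=7 heading=west
t=2 move(1) ⇒ x=3 y=7 heading=west
no other 2-command option fits: unique.

move(1), move(1)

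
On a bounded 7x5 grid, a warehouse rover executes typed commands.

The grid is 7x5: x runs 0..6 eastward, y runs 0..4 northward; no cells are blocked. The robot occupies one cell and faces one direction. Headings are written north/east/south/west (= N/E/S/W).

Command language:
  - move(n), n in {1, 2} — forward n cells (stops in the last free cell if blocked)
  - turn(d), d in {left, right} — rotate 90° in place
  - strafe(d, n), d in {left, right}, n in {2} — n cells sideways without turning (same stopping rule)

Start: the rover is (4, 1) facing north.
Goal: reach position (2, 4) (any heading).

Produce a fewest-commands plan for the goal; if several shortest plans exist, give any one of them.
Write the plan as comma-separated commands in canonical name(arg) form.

move(2), move(2), strafe(left, 2)

t0: (4, 1) facing north
[1] after move(2): (4, 3) facing north
[2] after move(2): (4, 4) facing north
[3] after strafe(left, 2): (2, 4) facing north
nothing shorter than 3 reaches the goal.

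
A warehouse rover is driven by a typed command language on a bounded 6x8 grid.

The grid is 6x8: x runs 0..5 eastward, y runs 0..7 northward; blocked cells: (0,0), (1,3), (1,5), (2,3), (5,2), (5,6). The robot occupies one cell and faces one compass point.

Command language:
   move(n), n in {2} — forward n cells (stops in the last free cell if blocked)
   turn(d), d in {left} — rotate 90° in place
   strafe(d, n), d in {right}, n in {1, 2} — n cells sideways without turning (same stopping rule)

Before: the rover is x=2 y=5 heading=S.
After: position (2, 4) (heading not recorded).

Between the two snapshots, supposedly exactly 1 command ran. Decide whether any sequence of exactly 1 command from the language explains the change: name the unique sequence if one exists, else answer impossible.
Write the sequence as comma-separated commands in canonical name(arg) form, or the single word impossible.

move(2)

key: move(2) is stopped early by the blocked cell at (2,3)
begin: x=2 y=5 heading=S
1. move(2) → x=2 y=4 heading=S
all 4 alternatives checked — unique.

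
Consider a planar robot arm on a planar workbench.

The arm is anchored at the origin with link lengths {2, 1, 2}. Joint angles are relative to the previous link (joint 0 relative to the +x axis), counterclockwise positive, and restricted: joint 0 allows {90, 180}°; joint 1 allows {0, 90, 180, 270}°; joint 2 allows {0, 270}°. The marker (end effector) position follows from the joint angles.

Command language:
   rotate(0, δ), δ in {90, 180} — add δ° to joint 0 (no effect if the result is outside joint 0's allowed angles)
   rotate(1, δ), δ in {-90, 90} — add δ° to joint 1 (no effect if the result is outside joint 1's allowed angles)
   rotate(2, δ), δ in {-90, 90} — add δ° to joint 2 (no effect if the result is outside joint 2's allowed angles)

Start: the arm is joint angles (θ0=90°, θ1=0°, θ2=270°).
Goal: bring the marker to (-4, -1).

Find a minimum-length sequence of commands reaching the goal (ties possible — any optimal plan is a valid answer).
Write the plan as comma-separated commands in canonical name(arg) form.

rotate(1, 90), rotate(0, 90)

start: joint angles (θ0=90°, θ1=0°, θ2=270°)
[1] after rotate(1, 90): joint angles (θ0=90°, θ1=90°, θ2=270°)
[2] after rotate(0, 90): joint angles (θ0=180°, θ1=90°, θ2=270°)
minimal: 2 command(s), checked below 2.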